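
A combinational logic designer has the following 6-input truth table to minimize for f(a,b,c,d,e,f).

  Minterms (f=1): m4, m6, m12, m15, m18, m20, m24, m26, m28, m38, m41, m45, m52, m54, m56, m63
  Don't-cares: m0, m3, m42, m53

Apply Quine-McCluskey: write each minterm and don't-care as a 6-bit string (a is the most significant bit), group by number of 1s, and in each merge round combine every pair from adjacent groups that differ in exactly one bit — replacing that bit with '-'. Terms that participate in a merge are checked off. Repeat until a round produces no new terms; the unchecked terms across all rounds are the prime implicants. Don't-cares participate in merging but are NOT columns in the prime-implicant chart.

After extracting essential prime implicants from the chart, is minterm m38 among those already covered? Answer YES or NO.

NO

Round 0: 000000✓ 000011 000100✓ 000110✓ 001100✓ 001111 010010✓ 010100✓ 011000✓ 011010✓ 011100✓ 100110✓ 101001✓ 101010 101101✓ 110100✓ 110101✓ 110110✓ 111000✓ 111111
Round 1: -00110 -10100 -11000 0-0100✓ 0-1100✓ 00-100✓ 000-00 0001-0 01-010 01-100✓ 011-00 0110-0 1-0110 101-01 1101-0 11010-
Round 2: 0--100
PIs = {-00110, -10100, -11000, 0--100, 000-00, 000011, 0001-0, 001111, 01-010, 011-00, 0110-0, 1-0110, 101-01, 101010, 1101-0, 11010-, 111111}
Coverage chart:
  m4: 0--100,000-00,0001-0
  m6: -00110,0001-0
  m12: 0--100 ←essential
  m15: 001111 ←essential
  m18: 01-010 ←essential
  m20: -10100,0--100
  m24: -11000,011-00,0110-0
  m26: 01-010,0110-0
  m28: 0--100,011-00
  m38: -00110,1-0110
  m41: 101-01 ←essential
  m45: 101-01 ←essential
  m52: -10100,1101-0,11010-
  m54: 1-0110,1101-0
  m56: -11000 ←essential
  m63: 111111 ←essential
Essential: -11000, 0--100, 001111, 01-010, 101-01, 111111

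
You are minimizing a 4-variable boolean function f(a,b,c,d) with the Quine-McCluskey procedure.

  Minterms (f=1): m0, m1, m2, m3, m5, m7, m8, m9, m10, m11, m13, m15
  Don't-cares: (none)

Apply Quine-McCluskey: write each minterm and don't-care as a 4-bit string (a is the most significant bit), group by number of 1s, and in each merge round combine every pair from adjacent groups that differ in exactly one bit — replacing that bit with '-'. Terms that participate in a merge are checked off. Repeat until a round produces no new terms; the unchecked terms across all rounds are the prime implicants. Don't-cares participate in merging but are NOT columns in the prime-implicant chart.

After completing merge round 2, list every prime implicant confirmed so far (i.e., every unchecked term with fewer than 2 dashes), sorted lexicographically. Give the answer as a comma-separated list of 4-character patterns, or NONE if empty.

[col 0] 0000*, 0001*, 0010*, 0011*, 0101*, 0111*, 1000*, 1001*, 1010*, 1011*, 1101*, 1111*
[col 1] -000*, -001*, -010*, -011*, -101*, -111*, 0-01*, 0-11*, 00-0*, 00-1*, 000-*, 001-*, 01-1*, 1-01*, 1-11*, 10-0*, 10-1*, 100-*, 101-*, 11-1*
[col 2] --01*, --11*, -0-0*, -0-1*, -00-*, -01-*, -1-1*, 0--1*, 00--*, 1--1*, 10--*
[col 3] ---1, -0--
Prime implicants: ---1, -0--

NONE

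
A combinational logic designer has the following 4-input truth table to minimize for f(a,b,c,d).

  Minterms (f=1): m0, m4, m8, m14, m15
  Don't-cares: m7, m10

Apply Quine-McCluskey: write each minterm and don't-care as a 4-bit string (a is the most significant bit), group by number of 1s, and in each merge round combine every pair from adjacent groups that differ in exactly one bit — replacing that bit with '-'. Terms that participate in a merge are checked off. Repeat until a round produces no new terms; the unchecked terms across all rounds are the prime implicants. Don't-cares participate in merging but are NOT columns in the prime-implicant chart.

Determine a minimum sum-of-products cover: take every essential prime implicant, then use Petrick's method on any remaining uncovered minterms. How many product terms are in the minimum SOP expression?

3

[col 0] 0000*, 0100*, 0111*, 1000*, 1010*, 1110*, 1111*
[col 1] -000, -111, 0-00, 1-10, 10-0, 111-
Prime implicants: -000, -111, 0-00, 1-10, 10-0, 111-
PI chart (minterm → PIs covering it):
  0 | -000,0-00
  4 | 0-00  (sole → essential)
  8 | -000,10-0
  14 | 1-10,111-
  15 | -111,111-
Essential prime implicants: 0-00
Petrick residual → -000, 111-
Minimum SOP uses 3 PIs: b'c'd' + a'c'd' + abc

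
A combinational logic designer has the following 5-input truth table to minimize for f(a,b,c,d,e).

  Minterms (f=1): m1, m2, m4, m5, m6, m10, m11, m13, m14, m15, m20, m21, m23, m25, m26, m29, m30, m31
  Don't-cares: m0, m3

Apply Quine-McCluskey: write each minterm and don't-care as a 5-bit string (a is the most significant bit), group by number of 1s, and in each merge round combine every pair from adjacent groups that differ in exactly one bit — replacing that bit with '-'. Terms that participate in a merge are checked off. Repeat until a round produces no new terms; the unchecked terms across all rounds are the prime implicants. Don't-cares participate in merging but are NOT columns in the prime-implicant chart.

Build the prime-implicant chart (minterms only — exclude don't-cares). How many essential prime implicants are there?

4

Round 0: 00000✓ 00001✓ 00010✓ 00011✓ 00100✓ 00101✓ 00110✓ 01010✓ 01011✓ 01101✓ 01110✓ 01111✓ 10100✓ 10101✓ 10111✓ 11001✓ 11010✓ 11101✓ 11110✓ 11111✓
Round 1: -0100✓ -0101✓ -1010✓ -1101✓ -1110✓ -1111✓ 0-010✓ 0-011✓ 0-101✓ 0-110✓ 00-00✓ 00-01✓ 00-10✓ 000-0✓ 000-1✓ 0000-✓ 0001-✓ 001-0✓ 0010-✓ 01-10✓ 01-11✓ 0101-✓ 011-1✓ 0111-✓ 1-101✓ 1-111✓ 101-1✓ 1010-✓ 11-01 11-10✓ 111-1✓ 1111-✓
Round 2: --101 -010- -1-10 -11-1 -111- 0--10 0-01- 00--0 00-0- 000-- 01-1- 1-1-1
PIs = {--101, -010-, -1-10, -11-1, -111-, 0--10, 0-01-, 00--0, 00-0-, 000--, 01-1-, 1-1-1, 11-01}
Coverage chart:
  m1: 00-0-,000--
  m2: 0--10,0-01-,00--0,000--
  m4: -010-,00--0,00-0-
  m5: --101,-010-,00-0-
  m6: 0--10,00--0
  m10: -1-10,0--10,0-01-,01-1-
  m11: 0-01-,01-1-
  m13: --101,-11-1
  m14: -1-10,-111-,0--10,01-1-
  m15: -11-1,-111-,01-1-
  m20: -010- ←essential
  m21: --101,-010-,1-1-1
  m23: 1-1-1 ←essential
  m25: 11-01 ←essential
  m26: -1-10 ←essential
  m29: --101,-11-1,1-1-1,11-01
  m30: -1-10,-111-
  m31: -11-1,-111-,1-1-1
Essential: -010-, -1-10, 1-1-1, 11-01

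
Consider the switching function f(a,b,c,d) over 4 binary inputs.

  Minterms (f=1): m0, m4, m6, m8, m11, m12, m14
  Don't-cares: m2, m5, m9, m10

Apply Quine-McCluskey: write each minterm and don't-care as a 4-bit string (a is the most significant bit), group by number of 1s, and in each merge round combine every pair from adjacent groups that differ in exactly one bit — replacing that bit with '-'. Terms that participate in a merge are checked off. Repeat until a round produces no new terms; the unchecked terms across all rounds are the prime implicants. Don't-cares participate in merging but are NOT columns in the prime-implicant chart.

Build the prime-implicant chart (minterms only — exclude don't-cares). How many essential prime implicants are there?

2

size-2^0 implicants → 0000(✓)  0010(✓)  0100(✓)  0101(✓)  0110(✓)  1000(✓)  1001(✓)  1010(✓)  1011(✓)  1100(✓)  1110(✓)
size-2^1 implicants → -000(✓)  -010(✓)  -100(✓)  -110(✓)  0-00(✓)  0-10(✓)  00-0(✓)  01-0(✓)  010-  1-00(✓)  1-10(✓)  10-0(✓)  10-1(✓)  100-(✓)  101-(✓)  11-0(✓)
size-2^2 implicants → --00(✓)  --10(✓)  -0-0(✓)  -1-0(✓)  0--0(✓)  1--0(✓)  10--
size-2^3 implicants → ---0
Unchecked terms (primes): ---0, 010-, 10--
Minterm coverage:
  m0 ⊆ ---0 [E]
  m4 ⊆ ---0,010-
  m6 ⊆ ---0 [E]
  m8 ⊆ ---0,10--
  m11 ⊆ 10-- [E]
  m12 ⊆ ---0 [E]
  m14 ⊆ ---0 [E]
E = {---0, 10--}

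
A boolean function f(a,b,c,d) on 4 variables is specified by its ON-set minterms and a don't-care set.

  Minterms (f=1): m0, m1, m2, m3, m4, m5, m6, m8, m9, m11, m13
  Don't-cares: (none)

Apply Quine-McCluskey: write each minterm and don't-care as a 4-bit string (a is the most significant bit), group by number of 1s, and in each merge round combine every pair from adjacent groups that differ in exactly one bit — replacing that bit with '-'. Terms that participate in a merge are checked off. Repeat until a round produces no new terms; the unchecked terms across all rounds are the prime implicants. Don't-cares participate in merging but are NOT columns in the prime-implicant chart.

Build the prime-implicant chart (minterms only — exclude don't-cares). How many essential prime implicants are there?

4

size-2^0 implicants → 0000(✓)  0001(✓)  0010(✓)  0011(✓)  0100(✓)  0101(✓)  0110(✓)  1000(✓)  1001(✓)  1011(✓)  1101(✓)
size-2^1 implicants → -000(✓)  -001(✓)  -011(✓)  -101(✓)  0-00(✓)  0-01(✓)  0-10(✓)  00-0(✓)  00-1(✓)  000-(✓)  001-(✓)  01-0(✓)  010-(✓)  1-01(✓)  10-1(✓)  100-(✓)
size-2^2 implicants → --01  -0-1  -00-  0--0  0-0-  00--
Unchecked terms (primes): --01, -0-1, -00-, 0--0, 0-0-, 00--
Minterm coverage:
  m0 ⊆ -00-,0--0,0-0-,00--
  m1 ⊆ --01,-0-1,-00-,0-0-,00--
  m2 ⊆ 0--0,00--
  m3 ⊆ -0-1,00--
  m4 ⊆ 0--0,0-0-
  m5 ⊆ --01,0-0-
  m6 ⊆ 0--0 [E]
  m8 ⊆ -00- [E]
  m9 ⊆ --01,-0-1,-00-
  m11 ⊆ -0-1 [E]
  m13 ⊆ --01 [E]
E = {--01, -0-1, -00-, 0--0}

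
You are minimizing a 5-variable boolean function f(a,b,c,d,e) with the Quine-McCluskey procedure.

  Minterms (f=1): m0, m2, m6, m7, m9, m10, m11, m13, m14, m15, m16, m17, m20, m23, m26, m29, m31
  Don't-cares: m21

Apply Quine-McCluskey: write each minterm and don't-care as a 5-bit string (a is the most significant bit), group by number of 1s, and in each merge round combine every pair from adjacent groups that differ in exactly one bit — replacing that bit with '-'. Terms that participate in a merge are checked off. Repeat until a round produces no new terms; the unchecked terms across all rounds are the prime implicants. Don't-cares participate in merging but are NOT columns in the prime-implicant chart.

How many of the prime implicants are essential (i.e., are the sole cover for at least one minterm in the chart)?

size-2^0 implicants → 00000(✓)  00010(✓)  00110(✓)  00111(✓)  01001(✓)  01010(✓)  01011(✓)  01101(✓)  01110(✓)  01111(✓)  10000(✓)  10001(✓)  10100(✓)  10101(✓)  10111(✓)  11010(✓)  11101(✓)  11111(✓)
size-2^1 implicants → -0000  -0111(✓)  -1010  -1101(✓)  -1111(✓)  0-010(✓)  0-110(✓)  0-111(✓)  00-10(✓)  000-0  0011-(✓)  01-01(✓)  01-10(✓)  01-11(✓)  010-1(✓)  0101-(✓)  011-1(✓)  0111-(✓)  1-101(✓)  1-111(✓)  10-00(✓)  10-01(✓)  1000-(✓)  101-1(✓)  1010-(✓)  111-1(✓)
size-2^2 implicants → --111  -11-1  0--10  0-11-  01--1  01-1-  1-1-1  10-0-
Unchecked terms (primes): --111, -0000, -1010, -11-1, 0--10, 0-11-, 000-0, 01--1, 01-1-, 1-1-1, 10-0-
Minterm coverage:
  m0 ⊆ -0000,000-0
  m2 ⊆ 0--10,000-0
  m6 ⊆ 0--10,0-11-
  m7 ⊆ --111,0-11-
  m9 ⊆ 01--1 [E]
  m10 ⊆ -1010,0--10,01-1-
  m11 ⊆ 01--1,01-1-
  m13 ⊆ -11-1,01--1
  m14 ⊆ 0--10,0-11-,01-1-
  m15 ⊆ --111,-11-1,0-11-,01--1,01-1-
  m16 ⊆ -0000,10-0-
  m17 ⊆ 10-0- [E]
  m20 ⊆ 10-0- [E]
  m23 ⊆ --111,1-1-1
  m26 ⊆ -1010 [E]
  m29 ⊆ -11-1,1-1-1
  m31 ⊆ --111,-11-1,1-1-1
E = {-1010, 01--1, 10-0-}

3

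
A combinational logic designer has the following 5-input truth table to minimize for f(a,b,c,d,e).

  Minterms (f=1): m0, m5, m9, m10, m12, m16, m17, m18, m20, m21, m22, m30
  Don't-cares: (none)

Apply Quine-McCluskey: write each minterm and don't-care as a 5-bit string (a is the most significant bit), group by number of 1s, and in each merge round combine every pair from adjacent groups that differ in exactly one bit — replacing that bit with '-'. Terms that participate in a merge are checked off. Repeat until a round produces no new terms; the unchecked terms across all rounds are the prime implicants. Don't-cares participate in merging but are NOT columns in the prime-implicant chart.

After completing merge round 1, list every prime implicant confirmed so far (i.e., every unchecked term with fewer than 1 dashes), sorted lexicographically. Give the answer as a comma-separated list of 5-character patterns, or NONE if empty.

01001, 01010, 01100

size-2^0 implicants → 00000(✓)  00101(✓)  01001  01010  01100  10000(✓)  10001(✓)  10010(✓)  10100(✓)  10101(✓)  10110(✓)  11110(✓)
size-2^1 implicants → -0000  -0101  1-110  10-00(✓)  10-01(✓)  10-10(✓)  100-0(✓)  1000-(✓)  101-0(✓)  1010-(✓)
size-2^2 implicants → 10--0  10-0-
Unchecked terms (primes): -0000, -0101, 01001, 01010, 01100, 1-110, 10--0, 10-0-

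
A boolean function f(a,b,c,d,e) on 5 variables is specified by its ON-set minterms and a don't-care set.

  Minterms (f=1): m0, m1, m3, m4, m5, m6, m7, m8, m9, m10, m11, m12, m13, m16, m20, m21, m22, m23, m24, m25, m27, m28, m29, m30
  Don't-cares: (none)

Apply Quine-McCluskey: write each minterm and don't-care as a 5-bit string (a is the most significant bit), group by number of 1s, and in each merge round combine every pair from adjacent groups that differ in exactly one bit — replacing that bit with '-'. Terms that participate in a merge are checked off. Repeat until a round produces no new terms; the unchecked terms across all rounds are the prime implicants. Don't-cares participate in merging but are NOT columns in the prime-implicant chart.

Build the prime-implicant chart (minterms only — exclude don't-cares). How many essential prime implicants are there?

[col 0] 00000*, 00001*, 00011*, 00100*, 00101*, 00110*, 00111*, 01000*, 01001*, 01010*, 01011*, 01100*, 01101*, 10000*, 10100*, 10101*, 10110*, 10111*, 11000*, 11001*, 11011*, 11100*, 11101*, 11110*
[col 1] -0000*, -0100*, -0101*, -0110*, -0111*, -1000*, -1001*, -1011*, -1100*, -1101*, 0-000*, 0-001*, 0-011*, 0-100*, 0-101*, 00-00*, 00-01*, 00-11*, 000-1*, 0000-*, 001-0*, 001-1*, 0010-*, 0011-*, 01-00*, 01-01*, 010-0*, 010-1*, 0100-*, 0101-*, 0110-*, 1-000*, 1-100*, 1-101*, 1-110*, 10-00*, 101-0*, 101-1*, 1010-*, 1011-*, 11-00*, 11-01*, 110-1*, 1100-*, 111-0*, 1110-*
[col 2] --000*, --100*, --101*, -0-00*, -01-0*, -01-1*, -010-*, -011-*, -1-00*, -1-01*, -10-1, -100-*, -110-*, 0--00*, 0--01*, 0-0-1, 0-00-*, 0-10-*, 00--1, 00-0-*, 001--*, 01-0-*, 010--, 1--00*, 1-1-0, 1-10-*, 101--*, 11-0-*
[col 3] ---00, --10-, -01--, -1-0-, 0--0-
Prime implicants: ---00, --10-, -01--, -1-0-, -10-1, 0--0-, 0-0-1, 00--1, 010--, 1-1-0
PI chart (minterm → PIs covering it):
  0 | ---00,0--0-
  1 | 0--0-,0-0-1,00--1
  3 | 0-0-1,00--1
  4 | ---00,--10-,-01--,0--0-
  5 | --10-,-01--,0--0-,00--1
  6 | -01--  (sole → essential)
  7 | -01--,00--1
  8 | ---00,-1-0-,0--0-,010--
  9 | -1-0-,-10-1,0--0-,0-0-1,010--
  10 | 010--  (sole → essential)
  11 | -10-1,0-0-1,010--
  12 | ---00,--10-,-1-0-,0--0-
  13 | --10-,-1-0-,0--0-
  16 | ---00  (sole → essential)
  20 | ---00,--10-,-01--,1-1-0
  21 | --10-,-01--
  22 | -01--,1-1-0
  23 | -01--  (sole → essential)
  24 | ---00,-1-0-
  25 | -1-0-,-10-1
  27 | -10-1  (sole → essential)
  28 | ---00,--10-,-1-0-,1-1-0
  29 | --10-,-1-0-
  30 | 1-1-0  (sole → essential)
Essential prime implicants: ---00, -01--, -10-1, 010--, 1-1-0

5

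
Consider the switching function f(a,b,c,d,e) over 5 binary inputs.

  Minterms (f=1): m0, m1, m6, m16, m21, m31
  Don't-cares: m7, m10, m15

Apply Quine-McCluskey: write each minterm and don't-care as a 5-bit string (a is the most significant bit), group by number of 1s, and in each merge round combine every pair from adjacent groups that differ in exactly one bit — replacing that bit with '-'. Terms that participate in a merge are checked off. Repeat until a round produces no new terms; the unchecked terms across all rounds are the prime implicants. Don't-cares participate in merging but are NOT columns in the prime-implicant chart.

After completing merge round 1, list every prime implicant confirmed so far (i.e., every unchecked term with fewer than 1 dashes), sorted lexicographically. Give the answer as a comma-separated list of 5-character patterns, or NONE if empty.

01010, 10101

size-2^0 implicants → 00000(✓)  00001(✓)  00110(✓)  00111(✓)  01010  01111(✓)  10000(✓)  10101  11111(✓)
size-2^1 implicants → -0000  -1111  0-111  0000-  0011-
Unchecked terms (primes): -0000, -1111, 0-111, 0000-, 0011-, 01010, 10101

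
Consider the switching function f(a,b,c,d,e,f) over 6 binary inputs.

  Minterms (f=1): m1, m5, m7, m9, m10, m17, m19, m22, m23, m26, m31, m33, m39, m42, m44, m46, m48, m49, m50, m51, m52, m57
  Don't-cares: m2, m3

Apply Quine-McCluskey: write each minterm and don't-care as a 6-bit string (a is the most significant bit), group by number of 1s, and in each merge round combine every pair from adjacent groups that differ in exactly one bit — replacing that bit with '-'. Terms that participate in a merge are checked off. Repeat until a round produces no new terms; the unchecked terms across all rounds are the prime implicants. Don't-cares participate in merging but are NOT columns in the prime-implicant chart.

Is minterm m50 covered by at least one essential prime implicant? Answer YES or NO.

YES

[col 0] 000001*, 000010*, 000011*, 000101*, 000111*, 001001*, 001010*, 010001*, 010011*, 010110*, 010111*, 011010*, 011111*, 100001*, 100111*, 101010*, 101100*, 101110*, 110000*, 110001*, 110010*, 110011*, 110100*, 111001*
[col 1] -00001*, -00111, -01010, -10001*, -10011*, 0-0001*, 0-0011*, 0-0111*, 0-1010, 00-001, 00-010, 000-01*, 000-11*, 0000-1*, 00001-, 0001-1*, 01-111, 010-11*, 0100-1*, 01011-, 1-0001*, 101-10, 1011-0, 11-001, 110-00, 1100-0*, 1100-1*, 11000-*, 11001-*
[col 2] --0001, -100-1, 0-0-11, 0-00-1, 000--1, 1100--
Prime implicants: --0001, -00111, -01010, -100-1, 0-0-11, 0-00-1, 0-1010, 00-001, 00-010, 000--1, 00001-, 01-111, 01011-, 101-10, 1011-0, 11-001, 110-00, 1100--
PI chart (minterm → PIs covering it):
  1 | --0001,0-00-1,00-001,000--1
  5 | 000--1  (sole → essential)
  7 | -00111,0-0-11,000--1
  9 | 00-001  (sole → essential)
  10 | -01010,0-1010,00-010
  17 | --0001,-100-1,0-00-1
  19 | -100-1,0-0-11,0-00-1
  22 | 01011-  (sole → essential)
  23 | 0-0-11,01-111,01011-
  26 | 0-1010  (sole → essential)
  31 | 01-111  (sole → essential)
  33 | --0001  (sole → essential)
  39 | -00111  (sole → essential)
  42 | -01010,101-10
  44 | 1011-0  (sole → essential)
  46 | 101-10,1011-0
  48 | 110-00,1100--
  49 | --0001,-100-1,11-001,1100--
  50 | 1100--  (sole → essential)
  51 | -100-1,1100--
  52 | 110-00  (sole → essential)
  57 | 11-001  (sole → essential)
Essential prime implicants: --0001, -00111, 0-1010, 00-001, 000--1, 01-111, 01011-, 1011-0, 11-001, 110-00, 1100--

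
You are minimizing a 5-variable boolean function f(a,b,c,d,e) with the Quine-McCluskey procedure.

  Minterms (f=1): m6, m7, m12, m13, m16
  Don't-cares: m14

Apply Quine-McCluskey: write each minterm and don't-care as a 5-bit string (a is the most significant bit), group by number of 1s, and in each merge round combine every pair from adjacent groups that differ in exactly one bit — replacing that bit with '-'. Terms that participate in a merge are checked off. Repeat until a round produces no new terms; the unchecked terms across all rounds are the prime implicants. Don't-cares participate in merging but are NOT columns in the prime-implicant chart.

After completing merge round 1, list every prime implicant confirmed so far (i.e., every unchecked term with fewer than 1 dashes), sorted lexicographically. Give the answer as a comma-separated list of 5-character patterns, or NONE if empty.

10000

size-2^0 implicants → 00110(✓)  00111(✓)  01100(✓)  01101(✓)  01110(✓)  10000
size-2^1 implicants → 0-110  0011-  011-0  0110-
Unchecked terms (primes): 0-110, 0011-, 011-0, 0110-, 10000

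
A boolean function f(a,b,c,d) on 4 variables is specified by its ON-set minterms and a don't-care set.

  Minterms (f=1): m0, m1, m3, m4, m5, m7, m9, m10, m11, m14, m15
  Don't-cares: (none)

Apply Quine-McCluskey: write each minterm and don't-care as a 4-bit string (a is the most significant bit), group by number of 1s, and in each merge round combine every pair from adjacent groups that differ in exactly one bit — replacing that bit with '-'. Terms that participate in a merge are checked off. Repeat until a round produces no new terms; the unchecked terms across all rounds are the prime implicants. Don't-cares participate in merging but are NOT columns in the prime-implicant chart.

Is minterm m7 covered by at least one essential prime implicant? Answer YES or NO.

Round 0: 0000✓ 0001✓ 0011✓ 0100✓ 0101✓ 0111✓ 1001✓ 1010✓ 1011✓ 1110✓ 1111✓
Round 1: -001✓ -011✓ -111✓ 0-00✓ 0-01✓ 0-11✓ 00-1✓ 000-✓ 01-1✓ 010-✓ 1-10✓ 1-11✓ 10-1✓ 101-✓ 111-✓
Round 2: --11 -0-1 0--1 0-0- 1-1-
PIs = {--11, -0-1, 0--1, 0-0-, 1-1-}
Coverage chart:
  m0: 0-0- ←essential
  m1: -0-1,0--1,0-0-
  m3: --11,-0-1,0--1
  m4: 0-0- ←essential
  m5: 0--1,0-0-
  m7: --11,0--1
  m9: -0-1 ←essential
  m10: 1-1- ←essential
  m11: --11,-0-1,1-1-
  m14: 1-1- ←essential
  m15: --11,1-1-
Essential: -0-1, 0-0-, 1-1-

NO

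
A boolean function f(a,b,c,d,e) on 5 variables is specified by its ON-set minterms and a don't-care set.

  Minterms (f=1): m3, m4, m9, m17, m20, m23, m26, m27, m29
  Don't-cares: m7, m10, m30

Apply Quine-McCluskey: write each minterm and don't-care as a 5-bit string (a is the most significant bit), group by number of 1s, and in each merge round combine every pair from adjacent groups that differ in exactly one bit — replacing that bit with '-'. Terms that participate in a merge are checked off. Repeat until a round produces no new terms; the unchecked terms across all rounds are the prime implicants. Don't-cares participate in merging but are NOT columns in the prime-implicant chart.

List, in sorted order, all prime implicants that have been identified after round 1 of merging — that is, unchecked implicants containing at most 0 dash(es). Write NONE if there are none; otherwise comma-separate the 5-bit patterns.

01001, 10001, 11101

Round 0: 00011✓ 00100✓ 00111✓ 01001 01010✓ 10001 10100✓ 10111✓ 11010✓ 11011✓ 11101 11110✓
Round 1: -0100 -0111 -1010 00-11 11-10 1101-
PIs = {-0100, -0111, -1010, 00-11, 01001, 10001, 11-10, 1101-, 11101}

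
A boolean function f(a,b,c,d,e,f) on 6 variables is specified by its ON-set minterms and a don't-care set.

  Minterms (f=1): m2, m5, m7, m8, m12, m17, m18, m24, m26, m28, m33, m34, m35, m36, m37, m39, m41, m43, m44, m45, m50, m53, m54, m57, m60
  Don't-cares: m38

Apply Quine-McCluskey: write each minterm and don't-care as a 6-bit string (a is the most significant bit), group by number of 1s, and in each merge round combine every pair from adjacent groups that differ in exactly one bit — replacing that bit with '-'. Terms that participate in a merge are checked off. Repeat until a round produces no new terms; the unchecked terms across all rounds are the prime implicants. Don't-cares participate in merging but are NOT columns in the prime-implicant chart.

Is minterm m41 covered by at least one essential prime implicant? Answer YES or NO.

[col 0] 000010*, 000101*, 000111*, 001000*, 001100*, 010001, 010010*, 011000*, 011010*, 011100*, 100001*, 100010*, 100011*, 100100*, 100101*, 100110*, 100111*, 101001*, 101011*, 101100*, 101101*, 110010*, 110101*, 110110*, 111001*, 111100*
[col 1] -00010*, -00101*, -00111*, -01100*, -10010*, -11100*, 0-0010*, 0-1000*, 0-1100*, 0001-1*, 001-00*, 01-010, 011-00*, 0110-0, 1-0010*, 1-0101, 1-0110*, 1-1001, 1-1100*, 10-001*, 10-011*, 10-100*, 10-101*, 100-01*, 100-10*, 100-11*, 1000-1*, 10001-*, 1001-0*, 1001-1*, 10010-*, 10011-*, 101-01*, 1010-1*, 10110-*, 110-10*
[col 2] --0010, --1100, -001-1, 0-1-00, 1-0-10, 10--01, 10-0-1, 10-10-, 100--1, 100-1-, 1001--
Prime implicants: --0010, --1100, -001-1, 0-1-00, 01-010, 010001, 0110-0, 1-0-10, 1-0101, 1-1001, 10--01, 10-0-1, 10-10-, 100--1, 100-1-, 1001--
PI chart (minterm → PIs covering it):
  2 | --0010  (sole → essential)
  5 | -001-1  (sole → essential)
  7 | -001-1  (sole → essential)
  8 | 0-1-00  (sole → essential)
  12 | --1100,0-1-00
  17 | 010001  (sole → essential)
  18 | --0010,01-010
  24 | 0-1-00,0110-0
  26 | 01-010,0110-0
  28 | --1100,0-1-00
  33 | 10--01,10-0-1,100--1
  34 | --0010,1-0-10,100-1-
  35 | 10-0-1,100--1,100-1-
  36 | 10-10-,1001--
  37 | -001-1,1-0101,10--01,10-10-,100--1,1001--
  39 | -001-1,100--1,100-1-,1001--
  41 | 1-1001,10--01,10-0-1
  43 | 10-0-1  (sole → essential)
  44 | --1100,10-10-
  45 | 10--01,10-10-
  50 | --0010,1-0-10
  53 | 1-0101  (sole → essential)
  54 | 1-0-10  (sole → essential)
  57 | 1-1001  (sole → essential)
  60 | --1100  (sole → essential)
Essential prime implicants: --0010, --1100, -001-1, 0-1-00, 010001, 1-0-10, 1-0101, 1-1001, 10-0-1

YES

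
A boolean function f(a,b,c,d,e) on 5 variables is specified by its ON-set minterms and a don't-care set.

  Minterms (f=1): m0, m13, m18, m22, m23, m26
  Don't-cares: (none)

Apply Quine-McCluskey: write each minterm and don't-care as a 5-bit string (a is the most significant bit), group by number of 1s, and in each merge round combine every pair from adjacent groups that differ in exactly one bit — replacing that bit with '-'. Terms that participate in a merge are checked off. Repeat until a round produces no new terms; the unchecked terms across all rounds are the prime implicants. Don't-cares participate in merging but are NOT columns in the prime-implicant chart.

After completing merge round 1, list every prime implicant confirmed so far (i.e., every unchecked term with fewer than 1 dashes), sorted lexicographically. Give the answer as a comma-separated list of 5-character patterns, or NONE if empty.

00000, 01101

[col 0] 00000, 01101, 10010*, 10110*, 10111*, 11010*
[col 1] 1-010, 10-10, 1011-
Prime implicants: 00000, 01101, 1-010, 10-10, 1011-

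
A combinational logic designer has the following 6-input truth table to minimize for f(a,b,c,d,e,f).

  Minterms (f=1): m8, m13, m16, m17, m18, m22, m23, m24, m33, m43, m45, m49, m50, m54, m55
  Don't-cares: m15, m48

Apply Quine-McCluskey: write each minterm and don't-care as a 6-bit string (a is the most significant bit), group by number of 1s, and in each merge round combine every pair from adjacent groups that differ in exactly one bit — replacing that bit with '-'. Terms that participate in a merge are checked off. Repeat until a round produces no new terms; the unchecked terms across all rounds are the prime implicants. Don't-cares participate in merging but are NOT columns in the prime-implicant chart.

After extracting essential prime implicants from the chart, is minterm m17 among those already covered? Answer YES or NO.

[col 0] 001000*, 001101*, 001111*, 010000*, 010001*, 010010*, 010110*, 010111*, 011000*, 100001*, 101011, 101101*, 110000*, 110001*, 110010*, 110110*, 110111*
[col 1] -01101, -10000*, -10001*, -10010*, -10110*, -10111*, 0-1000, 0011-1, 01-000, 010-10*, 0100-0*, 01000-*, 01011-*, 1-0001, 110-10*, 1100-0*, 11000-*, 11011-*
[col 2] -10-10, -100-0, -1000-, -1011-
Prime implicants: -01101, -10-10, -100-0, -1000-, -1011-, 0-1000, 0011-1, 01-000, 1-0001, 101011
PI chart (minterm → PIs covering it):
  8 | 0-1000  (sole → essential)
  13 | -01101,0011-1
  16 | -100-0,-1000-,01-000
  17 | -1000-  (sole → essential)
  18 | -10-10,-100-0
  22 | -10-10,-1011-
  23 | -1011-  (sole → essential)
  24 | 0-1000,01-000
  33 | 1-0001  (sole → essential)
  43 | 101011  (sole → essential)
  45 | -01101  (sole → essential)
  49 | -1000-,1-0001
  50 | -10-10,-100-0
  54 | -10-10,-1011-
  55 | -1011-  (sole → essential)
Essential prime implicants: -01101, -1000-, -1011-, 0-1000, 1-0001, 101011

YES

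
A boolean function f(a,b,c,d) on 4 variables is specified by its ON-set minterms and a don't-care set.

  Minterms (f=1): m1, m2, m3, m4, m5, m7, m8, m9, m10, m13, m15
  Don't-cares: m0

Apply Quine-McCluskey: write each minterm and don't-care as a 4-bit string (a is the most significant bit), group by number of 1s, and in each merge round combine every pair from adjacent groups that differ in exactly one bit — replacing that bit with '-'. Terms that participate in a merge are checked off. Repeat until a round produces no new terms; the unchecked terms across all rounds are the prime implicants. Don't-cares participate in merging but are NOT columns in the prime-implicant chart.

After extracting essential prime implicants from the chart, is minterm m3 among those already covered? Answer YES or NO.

NO

Round 0: 0000✓ 0001✓ 0010✓ 0011✓ 0100✓ 0101✓ 0111✓ 1000✓ 1001✓ 1010✓ 1101✓ 1111✓
Round 1: -000✓ -001✓ -010✓ -101✓ -111✓ 0-00✓ 0-01✓ 0-11✓ 00-0✓ 00-1✓ 000-✓ 001-✓ 01-1✓ 010-✓ 1-01✓ 10-0✓ 100-✓ 11-1✓
Round 2: --01 -0-0 -00- -1-1 0--1 0-0- 00--
PIs = {--01, -0-0, -00-, -1-1, 0--1, 0-0-, 00--}
Coverage chart:
  m1: --01,-00-,0--1,0-0-,00--
  m2: -0-0,00--
  m3: 0--1,00--
  m4: 0-0- ←essential
  m5: --01,-1-1,0--1,0-0-
  m7: -1-1,0--1
  m8: -0-0,-00-
  m9: --01,-00-
  m10: -0-0 ←essential
  m13: --01,-1-1
  m15: -1-1 ←essential
Essential: -0-0, -1-1, 0-0-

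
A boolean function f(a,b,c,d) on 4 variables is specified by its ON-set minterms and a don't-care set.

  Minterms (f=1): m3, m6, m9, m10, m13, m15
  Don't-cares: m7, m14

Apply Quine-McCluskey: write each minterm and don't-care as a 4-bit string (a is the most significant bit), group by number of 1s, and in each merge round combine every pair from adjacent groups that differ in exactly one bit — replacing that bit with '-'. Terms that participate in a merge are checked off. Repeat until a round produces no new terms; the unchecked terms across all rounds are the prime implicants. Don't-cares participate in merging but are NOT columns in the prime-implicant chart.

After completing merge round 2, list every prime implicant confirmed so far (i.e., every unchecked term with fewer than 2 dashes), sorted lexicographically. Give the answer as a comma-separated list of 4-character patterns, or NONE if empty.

0-11, 1-01, 1-10, 11-1

size-2^0 implicants → 0011(✓)  0110(✓)  0111(✓)  1001(✓)  1010(✓)  1101(✓)  1110(✓)  1111(✓)
size-2^1 implicants → -110(✓)  -111(✓)  0-11  011-(✓)  1-01  1-10  11-1  111-(✓)
size-2^2 implicants → -11-
Unchecked terms (primes): -11-, 0-11, 1-01, 1-10, 11-1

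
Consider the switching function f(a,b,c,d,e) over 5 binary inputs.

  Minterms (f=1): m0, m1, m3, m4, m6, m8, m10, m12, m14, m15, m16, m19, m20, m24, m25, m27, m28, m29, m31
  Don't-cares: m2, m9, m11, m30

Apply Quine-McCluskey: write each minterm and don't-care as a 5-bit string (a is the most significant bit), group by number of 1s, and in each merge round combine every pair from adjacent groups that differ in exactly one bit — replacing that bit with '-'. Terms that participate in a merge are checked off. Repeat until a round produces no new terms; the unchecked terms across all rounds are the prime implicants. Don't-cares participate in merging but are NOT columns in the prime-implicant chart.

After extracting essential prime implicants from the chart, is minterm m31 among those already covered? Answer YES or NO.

NO

size-2^0 implicants → 00000(✓)  00001(✓)  00010(✓)  00011(✓)  00100(✓)  00110(✓)  01000(✓)  01001(✓)  01010(✓)  01011(✓)  01100(✓)  01110(✓)  01111(✓)  10000(✓)  10011(✓)  10100(✓)  11000(✓)  11001(✓)  11011(✓)  11100(✓)  11101(✓)  11110(✓)  11111(✓)
size-2^1 implicants → -0000(✓)  -0011(✓)  -0100(✓)  -1000(✓)  -1001(✓)  -1011(✓)  -1100(✓)  -1110(✓)  -1111(✓)  0-000(✓)  0-001(✓)  0-010(✓)  0-011(✓)  0-100(✓)  0-110(✓)  00-00(✓)  00-10(✓)  000-0(✓)  000-1(✓)  0000-(✓)  0001-(✓)  001-0(✓)  01-00(✓)  01-10(✓)  01-11(✓)  010-0(✓)  010-1(✓)  0100-(✓)  0101-(✓)  011-0(✓)  0111-(✓)  1-000(✓)  1-011(✓)  1-100(✓)  10-00(✓)  11-00(✓)  11-01(✓)  11-11(✓)  110-1(✓)  1100-(✓)  111-0(✓)  111-1(✓)  1110-(✓)  1111-(✓)
size-2^2 implicants → --000(✓)  --011  --100(✓)  -0-00(✓)  -1-00(✓)  -1-11  -10-1  -100-  -11-0  -111-  0--00(✓)  0--10(✓)  0-0-0(✓)  0-0-1(✓)  0-00-(✓)  0-01-(✓)  0-1-0(✓)  00--0(✓)  000--(✓)  01--0(✓)  01-1-  010--(✓)  1--00(✓)  11--1  11-0-  111--
size-2^3 implicants → ---00  0---0  0-0--
Unchecked terms (primes): ---00, --011, -1-11, -10-1, -100-, -11-0, -111-, 0---0, 0-0--, 01-1-, 11--1, 11-0-, 111--
Minterm coverage:
  m0 ⊆ ---00,0---0,0-0--
  m1 ⊆ 0-0-- [E]
  m3 ⊆ --011,0-0--
  m4 ⊆ ---00,0---0
  m6 ⊆ 0---0 [E]
  m8 ⊆ ---00,-100-,0---0,0-0--
  m10 ⊆ 0---0,0-0--,01-1-
  m12 ⊆ ---00,-11-0,0---0
  m14 ⊆ -11-0,-111-,0---0,01-1-
  m15 ⊆ -1-11,-111-,01-1-
  m16 ⊆ ---00 [E]
  m19 ⊆ --011 [E]
  m20 ⊆ ---00 [E]
  m24 ⊆ ---00,-100-,11-0-
  m25 ⊆ -10-1,-100-,11--1,11-0-
  m27 ⊆ --011,-1-11,-10-1,11--1
  m28 ⊆ ---00,-11-0,11-0-,111--
  m29 ⊆ 11--1,11-0-,111--
  m31 ⊆ -1-11,-111-,11--1,111--
E = {---00, --011, 0---0, 0-0--}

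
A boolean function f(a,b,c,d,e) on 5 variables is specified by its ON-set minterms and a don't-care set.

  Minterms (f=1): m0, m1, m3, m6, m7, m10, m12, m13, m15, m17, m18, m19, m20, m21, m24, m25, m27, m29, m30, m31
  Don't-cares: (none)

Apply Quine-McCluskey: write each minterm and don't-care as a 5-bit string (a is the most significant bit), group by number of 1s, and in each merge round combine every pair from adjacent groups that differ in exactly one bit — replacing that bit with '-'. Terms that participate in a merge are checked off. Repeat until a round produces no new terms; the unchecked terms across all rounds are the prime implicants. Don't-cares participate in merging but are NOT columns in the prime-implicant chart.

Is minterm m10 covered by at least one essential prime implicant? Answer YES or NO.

YES

Round 0: 00000✓ 00001✓ 00011✓ 00110✓ 00111✓ 01010 01100✓ 01101✓ 01111✓ 10001✓ 10010✓ 10011✓ 10100✓ 10101✓ 11000✓ 11001✓ 11011✓ 11101✓ 11110✓ 11111✓
Round 1: -0001✓ -0011✓ -1101✓ -1111✓ 0-111 00-11 000-1✓ 0000- 0011- 011-1✓ 0110- 1-001✓ 1-011✓ 1-101✓ 10-01✓ 100-1✓ 1001- 1010- 11-01✓ 11-11✓ 110-1✓ 1100- 111-1✓ 1111-
Round 2: -00-1 -11-1 1--01 1-0-1 11--1
PIs = {-00-1, -11-1, 0-111, 00-11, 0000-, 0011-, 01010, 0110-, 1--01, 1-0-1, 1001-, 1010-, 11--1, 1100-, 1111-}
Coverage chart:
  m0: 0000- ←essential
  m1: -00-1,0000-
  m3: -00-1,00-11
  m6: 0011- ←essential
  m7: 0-111,00-11,0011-
  m10: 01010 ←essential
  m12: 0110- ←essential
  m13: -11-1,0110-
  m15: -11-1,0-111
  m17: -00-1,1--01,1-0-1
  m18: 1001- ←essential
  m19: -00-1,1-0-1,1001-
  m20: 1010- ←essential
  m21: 1--01,1010-
  m24: 1100- ←essential
  m25: 1--01,1-0-1,11--1,1100-
  m27: 1-0-1,11--1
  m29: -11-1,1--01,11--1
  m30: 1111- ←essential
  m31: -11-1,11--1,1111-
Essential: 0000-, 0011-, 01010, 0110-, 1001-, 1010-, 1100-, 1111-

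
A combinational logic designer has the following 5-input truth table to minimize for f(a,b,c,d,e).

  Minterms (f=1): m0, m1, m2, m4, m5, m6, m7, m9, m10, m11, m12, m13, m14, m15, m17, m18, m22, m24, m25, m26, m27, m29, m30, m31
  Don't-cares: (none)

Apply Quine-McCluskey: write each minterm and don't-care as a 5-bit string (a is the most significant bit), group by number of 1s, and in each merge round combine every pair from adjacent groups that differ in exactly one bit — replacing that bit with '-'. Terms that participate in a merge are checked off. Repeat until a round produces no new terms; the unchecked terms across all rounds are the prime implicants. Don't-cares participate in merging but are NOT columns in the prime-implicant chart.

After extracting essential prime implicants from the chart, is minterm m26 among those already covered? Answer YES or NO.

YES

[col 0] 00000*, 00001*, 00010*, 00100*, 00101*, 00110*, 00111*, 01001*, 01010*, 01011*, 01100*, 01101*, 01110*, 01111*, 10001*, 10010*, 10110*, 11000*, 11001*, 11010*, 11011*, 11101*, 11110*, 11111*
[col 1] -0001*, -0010*, -0110*, -1001*, -1010*, -1011*, -1101*, -1110*, -1111*, 0-001*, 0-010*, 0-100*, 0-101*, 0-110*, 0-111*, 00-00*, 00-01*, 00-10*, 000-0*, 0000-*, 001-0*, 001-1*, 0010-*, 0011-*, 01-01*, 01-10*, 01-11*, 010-1*, 0101-*, 011-0*, 011-1*, 0110-*, 0111-*, 1-001*, 1-010*, 1-110*, 10-10*, 11-01*, 11-10*, 11-11*, 110-0*, 110-1*, 1100-*, 1101-*, 111-1*, 1111-*
[col 2] --001, --010*, --110*, -0-10*, -1-01*, -1-10*, -1-11*, -10-1*, -101-*, -11-1*, -111-*, 0--01, 0--10*, 0-1-0*, 0-1-1*, 0-10-*, 0-11-*, 00--0, 00-0-, 001--*, 01--1*, 01-1-*, 011--*, 1--10*, 11--1*, 11-1-*, 110--
[col 3] ---10, -1--1, -1-1-, 0-1--
Prime implicants: ---10, --001, -1--1, -1-1-, 0--01, 0-1--, 00--0, 00-0-, 110--
PI chart (minterm → PIs covering it):
  0 | 00--0,00-0-
  1 | --001,0--01,00-0-
  2 | ---10,00--0
  4 | 0-1--,00--0,00-0-
  5 | 0--01,0-1--,00-0-
  6 | ---10,0-1--,00--0
  7 | 0-1--  (sole → essential)
  9 | --001,-1--1,0--01
  10 | ---10,-1-1-
  11 | -1--1,-1-1-
  12 | 0-1--  (sole → essential)
  13 | -1--1,0--01,0-1--
  14 | ---10,-1-1-,0-1--
  15 | -1--1,-1-1-,0-1--
  17 | --001  (sole → essential)
  18 | ---10  (sole → essential)
  22 | ---10  (sole → essential)
  24 | 110--  (sole → essential)
  25 | --001,-1--1,110--
  26 | ---10,-1-1-,110--
  27 | -1--1,-1-1-,110--
  29 | -1--1  (sole → essential)
  30 | ---10,-1-1-
  31 | -1--1,-1-1-
Essential prime implicants: ---10, --001, -1--1, 0-1--, 110--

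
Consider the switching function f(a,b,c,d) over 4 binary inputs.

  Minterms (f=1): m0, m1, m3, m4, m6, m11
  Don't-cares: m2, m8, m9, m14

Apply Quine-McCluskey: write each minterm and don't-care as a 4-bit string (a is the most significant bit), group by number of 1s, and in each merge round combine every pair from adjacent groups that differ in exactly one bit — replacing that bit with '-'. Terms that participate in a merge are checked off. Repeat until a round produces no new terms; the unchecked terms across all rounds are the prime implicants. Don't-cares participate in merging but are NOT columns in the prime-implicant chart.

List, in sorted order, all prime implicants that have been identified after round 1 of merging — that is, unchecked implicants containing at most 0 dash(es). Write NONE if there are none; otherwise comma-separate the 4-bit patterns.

size-2^0 implicants → 0000(✓)  0001(✓)  0010(✓)  0011(✓)  0100(✓)  0110(✓)  1000(✓)  1001(✓)  1011(✓)  1110(✓)
size-2^1 implicants → -000(✓)  -001(✓)  -011(✓)  -110  0-00(✓)  0-10(✓)  00-0(✓)  00-1(✓)  000-(✓)  001-(✓)  01-0(✓)  10-1(✓)  100-(✓)
size-2^2 implicants → -0-1  -00-  0--0  00--
Unchecked terms (primes): -0-1, -00-, -110, 0--0, 00--

NONE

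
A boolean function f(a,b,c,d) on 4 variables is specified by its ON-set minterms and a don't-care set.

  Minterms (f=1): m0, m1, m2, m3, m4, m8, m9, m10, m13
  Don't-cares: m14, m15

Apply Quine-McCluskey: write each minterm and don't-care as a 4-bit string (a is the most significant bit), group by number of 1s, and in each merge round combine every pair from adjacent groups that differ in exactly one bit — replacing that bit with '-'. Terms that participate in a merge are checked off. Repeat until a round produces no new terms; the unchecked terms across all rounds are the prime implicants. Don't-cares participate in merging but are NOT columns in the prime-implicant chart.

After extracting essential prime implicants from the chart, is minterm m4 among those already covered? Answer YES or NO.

YES

Round 0: 0000✓ 0001✓ 0010✓ 0011✓ 0100✓ 1000✓ 1001✓ 1010✓ 1101✓ 1110✓ 1111✓
Round 1: -000✓ -001✓ -010✓ 0-00 00-0✓ 00-1✓ 000-✓ 001-✓ 1-01 1-10 10-0✓ 100-✓ 11-1 111-
Round 2: -0-0 -00- 00--
PIs = {-0-0, -00-, 0-00, 00--, 1-01, 1-10, 11-1, 111-}
Coverage chart:
  m0: -0-0,-00-,0-00,00--
  m1: -00-,00--
  m2: -0-0,00--
  m3: 00-- ←essential
  m4: 0-00 ←essential
  m8: -0-0,-00-
  m9: -00-,1-01
  m10: -0-0,1-10
  m13: 1-01,11-1
Essential: 0-00, 00--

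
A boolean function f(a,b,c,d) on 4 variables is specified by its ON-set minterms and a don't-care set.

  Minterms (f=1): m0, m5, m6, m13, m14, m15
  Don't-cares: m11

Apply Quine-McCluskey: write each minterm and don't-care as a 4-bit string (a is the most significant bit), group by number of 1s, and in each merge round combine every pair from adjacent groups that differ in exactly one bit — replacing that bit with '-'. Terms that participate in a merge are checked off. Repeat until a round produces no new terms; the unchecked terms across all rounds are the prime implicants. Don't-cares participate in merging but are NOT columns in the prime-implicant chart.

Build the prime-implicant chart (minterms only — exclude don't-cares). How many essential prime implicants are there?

Round 0: 0000 0101✓ 0110✓ 1011✓ 1101✓ 1110✓ 1111✓
Round 1: -101 -110 1-11 11-1 111-
PIs = {-101, -110, 0000, 1-11, 11-1, 111-}
Coverage chart:
  m0: 0000 ←essential
  m5: -101 ←essential
  m6: -110 ←essential
  m13: -101,11-1
  m14: -110,111-
  m15: 1-11,11-1,111-
Essential: -101, -110, 0000

3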